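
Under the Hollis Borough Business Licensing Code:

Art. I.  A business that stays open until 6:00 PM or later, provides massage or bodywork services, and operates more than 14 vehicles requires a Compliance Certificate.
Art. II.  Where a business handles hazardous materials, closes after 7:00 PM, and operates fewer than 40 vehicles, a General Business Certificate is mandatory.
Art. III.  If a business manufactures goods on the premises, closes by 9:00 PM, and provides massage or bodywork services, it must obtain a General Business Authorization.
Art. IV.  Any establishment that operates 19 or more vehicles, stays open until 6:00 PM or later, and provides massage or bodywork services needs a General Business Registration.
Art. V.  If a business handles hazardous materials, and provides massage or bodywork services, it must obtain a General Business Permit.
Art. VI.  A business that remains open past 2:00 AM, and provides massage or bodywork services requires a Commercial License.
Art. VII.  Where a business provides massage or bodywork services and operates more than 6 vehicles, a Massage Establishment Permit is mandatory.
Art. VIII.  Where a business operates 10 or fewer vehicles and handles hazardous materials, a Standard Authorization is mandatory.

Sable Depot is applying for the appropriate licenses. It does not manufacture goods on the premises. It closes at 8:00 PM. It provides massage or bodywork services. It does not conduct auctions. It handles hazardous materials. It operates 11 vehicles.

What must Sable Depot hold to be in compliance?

Art. I. closes 8:00 PM, after 6:00 PM; provides massage or bodywork services; vehicles 11 ≤ 14 → Compliance Certificate not required.
Art. II. handles hazardous materials; closes 8:00 PM, after 7:00 PM; vehicles 11 < 40 → General Business Certificate required.
Art. III. does not manufacture goods on the premises; closes 8:00 PM, at/before 9:00 PM; provides massage or bodywork services → General Business Authorization not required.
Art. IV. vehicles 11 < 19; closes 8:00 PM, after 6:00 PM; provides massage or bodywork services → General Business Registration not required.
Art. V. handles hazardous materials; provides massage or bodywork services → General Business Permit required.
Art. VI. closes 8:00 PM, at/before 2:00 AM; provides massage or bodywork services → Commercial License not required.
Art. VII. provides massage or bodywork services; vehicles 11 > 6 → Massage Establishment Permit required.
Art. VIII. vehicles 11 > 10; handles hazardous materials → Standard Authorization not required.

General Business Certificate, General Business Permit, Massage Establishment Permit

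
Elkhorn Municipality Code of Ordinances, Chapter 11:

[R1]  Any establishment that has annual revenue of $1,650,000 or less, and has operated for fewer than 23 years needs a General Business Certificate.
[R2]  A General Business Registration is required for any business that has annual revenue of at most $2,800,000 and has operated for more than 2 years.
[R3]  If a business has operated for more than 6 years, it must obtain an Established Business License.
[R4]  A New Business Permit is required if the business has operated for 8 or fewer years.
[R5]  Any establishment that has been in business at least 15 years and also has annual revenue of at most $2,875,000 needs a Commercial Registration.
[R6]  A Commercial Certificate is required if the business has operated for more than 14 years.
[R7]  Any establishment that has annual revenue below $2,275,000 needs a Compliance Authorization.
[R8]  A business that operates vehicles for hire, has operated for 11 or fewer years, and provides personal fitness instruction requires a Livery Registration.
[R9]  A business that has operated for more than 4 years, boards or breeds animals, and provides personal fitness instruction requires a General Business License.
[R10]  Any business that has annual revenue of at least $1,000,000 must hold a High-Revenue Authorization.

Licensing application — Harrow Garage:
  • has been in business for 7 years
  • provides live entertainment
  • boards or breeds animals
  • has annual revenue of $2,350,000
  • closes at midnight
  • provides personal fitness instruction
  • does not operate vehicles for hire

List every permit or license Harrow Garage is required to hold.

[R1] revenue $2,350,000 > $1,650,000; years in business 7 < 23 → General Business Certificate not required.
[R2] revenue $2,350,000 ≤ $2,800,000; years in business 7 > 2 → General Business Registration required.
[R3] years in business 7 > 6 → Established Business License required.
[R4] years in business 7 ≤ 8 → New Business Permit required.
[R5] years in business 7 < 15; revenue $2,350,000 ≤ $2,875,000 → Commercial Registration not required.
[R6] years in business 7 ≤ 14 → Commercial Certificate not required.
[R7] revenue $2,350,000 ≥ $2,275,000 → Compliance Authorization not required.
[R8] does not operate vehicles for hire; years in business 7 ≤ 11; provides personal fitness instruction → Livery Registration not required.
[R9] years in business 7 > 4; boards or breeds animals; provides personal fitness instruction → General Business License required.
[R10] revenue $2,350,000 ≥ $1,000,000 → High-Revenue Authorization required.

Established Business License, General Business License, General Business Registration, High-Revenue Authorization, New Business Permit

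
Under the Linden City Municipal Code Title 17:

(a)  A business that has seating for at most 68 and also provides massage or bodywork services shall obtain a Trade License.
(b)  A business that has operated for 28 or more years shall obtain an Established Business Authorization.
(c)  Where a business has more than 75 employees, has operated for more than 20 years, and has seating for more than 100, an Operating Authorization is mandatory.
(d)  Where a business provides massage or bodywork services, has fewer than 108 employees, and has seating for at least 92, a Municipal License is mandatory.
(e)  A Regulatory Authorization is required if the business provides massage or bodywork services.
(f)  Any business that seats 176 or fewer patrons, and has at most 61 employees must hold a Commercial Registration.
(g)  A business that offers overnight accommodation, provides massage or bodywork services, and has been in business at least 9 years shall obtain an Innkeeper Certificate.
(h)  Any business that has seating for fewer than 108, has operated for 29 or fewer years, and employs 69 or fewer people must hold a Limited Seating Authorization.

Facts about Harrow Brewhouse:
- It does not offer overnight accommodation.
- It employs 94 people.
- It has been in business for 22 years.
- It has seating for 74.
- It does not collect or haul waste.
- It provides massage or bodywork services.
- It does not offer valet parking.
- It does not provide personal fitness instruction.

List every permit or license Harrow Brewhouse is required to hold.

Regulatory Authorization

(a) seating 74 > 68; provides massage or bodywork services → Trade License not required.
(b) years in business 22 < 28 → Established Business Authorization not required.
(c) employees 94 > 75; years in business 22 > 20; seating 74 ≤ 100 → Operating Authorization not required.
(d) provides massage or bodywork services; employees 94 < 108; seating 74 < 92 → Municipal License not required.
(e) provides massage or bodywork services → Regulatory Authorization required.
(f) seating 74 ≤ 176; employees 94 > 61 → Commercial Registration not required.
(g) does not offer overnight accommodation; provides massage or bodywork services; years in business 22 ≥ 9 → Innkeeper Certificate not required.
(h) seating 74 < 108; years in business 22 ≤ 29; employees 94 > 69 → Limited Seating Authorization not required.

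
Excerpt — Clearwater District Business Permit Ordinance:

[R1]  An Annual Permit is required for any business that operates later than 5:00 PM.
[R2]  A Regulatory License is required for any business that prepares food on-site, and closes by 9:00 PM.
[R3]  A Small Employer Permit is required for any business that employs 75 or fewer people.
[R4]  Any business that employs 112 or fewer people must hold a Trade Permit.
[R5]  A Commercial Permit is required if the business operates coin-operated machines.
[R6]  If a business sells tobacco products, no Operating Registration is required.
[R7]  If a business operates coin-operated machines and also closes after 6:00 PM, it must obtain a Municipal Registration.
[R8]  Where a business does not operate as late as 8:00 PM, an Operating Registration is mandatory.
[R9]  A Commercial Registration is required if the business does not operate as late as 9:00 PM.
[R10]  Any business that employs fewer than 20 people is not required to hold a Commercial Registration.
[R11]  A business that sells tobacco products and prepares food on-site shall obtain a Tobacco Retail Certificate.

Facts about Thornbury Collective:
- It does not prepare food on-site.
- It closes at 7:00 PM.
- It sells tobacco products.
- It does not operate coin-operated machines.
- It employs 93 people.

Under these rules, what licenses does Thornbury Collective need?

Annual Permit, Commercial Registration, Trade Permit

[R1] closes 7:00 PM, after 5:00 PM → Annual Permit required.
[R2] does not prepare food on-site; closes 7:00 PM, at/before 9:00 PM → Regulatory License not required.
[R3] employees 93 > 75 → Small Employer Permit not required.
[R4] employees 93 ≤ 112 → Trade Permit required.
[R5] does not operate coin-operated machines → Commercial Permit not required.
[R6] sells tobacco products → exempt from Operating Registration.
[R7] does not operate coin-operated machines; closes 7:00 PM, after 6:00 PM → Municipal Registration not required.
[R8] closes 7:00 PM, at/before 8:00 PM → Operating Registration required.
[R9] closes 7:00 PM, at/before 9:00 PM → Commercial Registration required.
[R10] employees 93 ≥ 20 → Commercial Registration exemption does not apply.
[R11] sells tobacco products; does not prepare food on-site → Tobacco Retail Certificate not required.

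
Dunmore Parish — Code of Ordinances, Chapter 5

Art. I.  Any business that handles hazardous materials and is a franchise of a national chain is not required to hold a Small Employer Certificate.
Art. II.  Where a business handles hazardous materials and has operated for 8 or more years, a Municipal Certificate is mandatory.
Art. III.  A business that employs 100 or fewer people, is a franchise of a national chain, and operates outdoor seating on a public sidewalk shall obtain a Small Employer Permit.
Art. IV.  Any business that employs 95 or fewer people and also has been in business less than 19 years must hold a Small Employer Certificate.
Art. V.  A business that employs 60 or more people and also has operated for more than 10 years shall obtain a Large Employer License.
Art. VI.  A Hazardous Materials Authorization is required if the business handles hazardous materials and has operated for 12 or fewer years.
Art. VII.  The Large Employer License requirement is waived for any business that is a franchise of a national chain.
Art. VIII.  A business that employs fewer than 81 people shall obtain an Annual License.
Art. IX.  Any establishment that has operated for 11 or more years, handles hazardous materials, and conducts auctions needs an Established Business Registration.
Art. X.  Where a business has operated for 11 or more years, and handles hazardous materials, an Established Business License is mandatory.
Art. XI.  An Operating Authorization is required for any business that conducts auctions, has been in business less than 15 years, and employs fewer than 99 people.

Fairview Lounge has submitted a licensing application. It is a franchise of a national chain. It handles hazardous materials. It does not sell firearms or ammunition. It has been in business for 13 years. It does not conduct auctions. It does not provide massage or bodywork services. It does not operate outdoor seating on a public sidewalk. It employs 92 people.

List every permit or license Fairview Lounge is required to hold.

Established Business License, Municipal Certificate

Art. I. handles hazardous materials; is a franchise of a national chain → exempt from Small Employer Certificate.
Art. II. handles hazardous materials; years in business 13 ≥ 8 → Municipal Certificate required.
Art. III. employees 92 ≤ 100; is a franchise of a national chain; does not operate outdoor seating on a public sidewalk → Small Employer Permit not required.
Art. IV. employees 92 ≤ 95; years in business 13 < 19 → Small Employer Certificate required.
Art. V. employees 92 ≥ 60; years in business 13 > 10 → Large Employer License required.
Art. VI. handles hazardous materials; years in business 13 > 12 → Hazardous Materials Authorization not required.
Art. VII. is a franchise of a national chain → exempt from Large Employer License.
Art. VIII. employees 92 ≥ 81 → Annual License not required.
Art. IX. years in business 13 ≥ 11; handles hazardous materials; does not conduct auctions → Established Business Registration not required.
Art. X. years in business 13 ≥ 11; handles hazardous materials → Established Business License required.
Art. XI. does not conduct auctions; years in business 13 < 15; employees 92 < 99 → Operating Authorization not required.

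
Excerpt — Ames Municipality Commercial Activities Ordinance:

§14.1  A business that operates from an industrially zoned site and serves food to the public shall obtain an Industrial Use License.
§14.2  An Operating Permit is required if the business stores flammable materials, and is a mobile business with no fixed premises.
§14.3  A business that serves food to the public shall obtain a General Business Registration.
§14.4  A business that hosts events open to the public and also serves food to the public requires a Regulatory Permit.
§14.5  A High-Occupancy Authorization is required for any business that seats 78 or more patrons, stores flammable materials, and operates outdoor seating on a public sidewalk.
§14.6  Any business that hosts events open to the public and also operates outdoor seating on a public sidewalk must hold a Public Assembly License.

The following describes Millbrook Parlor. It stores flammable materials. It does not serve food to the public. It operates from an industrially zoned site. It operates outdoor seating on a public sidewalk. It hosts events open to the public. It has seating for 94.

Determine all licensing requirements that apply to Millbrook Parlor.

§14.1 operates from an industrially zoned site; does not serve food to the public → Industrial Use License not required.
§14.2 stores flammable materials; operates from an industrially zoned site (not: is a mobile business with no fixed premises) → Operating Permit not required.
§14.3 does not serve food to the public → General Business Registration not required.
§14.4 hosts events open to the public; does not serve food to the public → Regulatory Permit not required.
§14.5 seating 94 ≥ 78; stores flammable materials; operates outdoor seating on a public sidewalk → High-Occupancy Authorization required.
§14.6 hosts events open to the public; operates outdoor seating on a public sidewalk → Public Assembly License required.

High-Occupancy Authorization, Public Assembly License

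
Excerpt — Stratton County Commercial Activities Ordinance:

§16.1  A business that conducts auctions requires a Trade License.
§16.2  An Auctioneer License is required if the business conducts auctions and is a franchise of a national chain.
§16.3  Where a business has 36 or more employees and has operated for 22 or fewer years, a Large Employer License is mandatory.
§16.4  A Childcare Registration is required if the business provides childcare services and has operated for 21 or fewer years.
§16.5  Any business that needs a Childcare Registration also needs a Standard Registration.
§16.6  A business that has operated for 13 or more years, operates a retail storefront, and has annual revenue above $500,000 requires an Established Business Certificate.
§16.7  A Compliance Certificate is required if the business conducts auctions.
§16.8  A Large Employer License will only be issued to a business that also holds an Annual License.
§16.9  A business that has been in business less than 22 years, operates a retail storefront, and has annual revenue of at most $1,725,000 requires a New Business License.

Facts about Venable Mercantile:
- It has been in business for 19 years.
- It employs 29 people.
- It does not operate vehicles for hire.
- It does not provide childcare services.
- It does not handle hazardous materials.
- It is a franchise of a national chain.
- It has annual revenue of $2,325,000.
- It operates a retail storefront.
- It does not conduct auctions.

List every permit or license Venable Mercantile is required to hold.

Established Business Certificate

§16.1 does not conduct auctions → Trade License not required.
§16.2 does not conduct auctions; is a franchise of a national chain → Auctioneer License not required.
§16.3 employees 29 < 36; years in business 19 ≤ 22 → Large Employer License not required.
§16.4 does not provide childcare services; years in business 19 ≤ 21 → Childcare Registration not required.
§16.5 Childcare Registration is not required → no effect.
§16.6 years in business 19 ≥ 13; operates a retail storefront; revenue $2,325,000 > $500,000 → Established Business Certificate required.
§16.7 does not conduct auctions → Compliance Certificate not required.
§16.8 Large Employer License is not required → no effect.
§16.9 years in business 19 < 22; operates a retail storefront; revenue $2,325,000 > $1,725,000 → New Business License not required.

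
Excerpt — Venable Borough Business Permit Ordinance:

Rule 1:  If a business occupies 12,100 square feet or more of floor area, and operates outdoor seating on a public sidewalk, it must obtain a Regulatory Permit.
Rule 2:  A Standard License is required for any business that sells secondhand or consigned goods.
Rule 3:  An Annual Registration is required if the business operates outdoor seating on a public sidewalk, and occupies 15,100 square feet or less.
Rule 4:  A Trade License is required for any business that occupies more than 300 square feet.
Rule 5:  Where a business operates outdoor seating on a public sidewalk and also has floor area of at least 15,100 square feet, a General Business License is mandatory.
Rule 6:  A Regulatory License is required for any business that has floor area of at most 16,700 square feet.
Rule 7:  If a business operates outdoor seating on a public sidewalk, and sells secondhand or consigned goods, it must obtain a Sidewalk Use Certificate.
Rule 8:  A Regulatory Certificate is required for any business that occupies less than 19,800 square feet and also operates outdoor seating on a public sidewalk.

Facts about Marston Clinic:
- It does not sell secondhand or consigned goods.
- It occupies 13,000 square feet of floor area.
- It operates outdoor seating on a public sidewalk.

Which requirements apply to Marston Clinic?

Rule 1: floor area 13,000 square feet ≥ 12,100 square feet; operates outdoor seating on a public sidewalk → Regulatory Permit required.
Rule 2: does not sell secondhand or consigned goods → Standard License not required.
Rule 3: operates outdoor seating on a public sidewalk; floor area 13,000 square feet ≤ 15,100 square feet → Annual Registration required.
Rule 4: floor area 13,000 square feet > 300 square feet → Trade License required.
Rule 5: operates outdoor seating on a public sidewalk; floor area 13,000 square feet < 15,100 square feet → General Business License not required.
Rule 6: floor area 13,000 square feet ≤ 16,700 square feet → Regulatory License required.
Rule 7: operates outdoor seating on a public sidewalk; does not sell secondhand or consigned goods → Sidewalk Use Certificate not required.
Rule 8: floor area 13,000 square feet < 19,800 square feet; operates outdoor seating on a public sidewalk → Regulatory Certificate required.

Annual Registration, Regulatory Certificate, Regulatory License, Regulatory Permit, Trade License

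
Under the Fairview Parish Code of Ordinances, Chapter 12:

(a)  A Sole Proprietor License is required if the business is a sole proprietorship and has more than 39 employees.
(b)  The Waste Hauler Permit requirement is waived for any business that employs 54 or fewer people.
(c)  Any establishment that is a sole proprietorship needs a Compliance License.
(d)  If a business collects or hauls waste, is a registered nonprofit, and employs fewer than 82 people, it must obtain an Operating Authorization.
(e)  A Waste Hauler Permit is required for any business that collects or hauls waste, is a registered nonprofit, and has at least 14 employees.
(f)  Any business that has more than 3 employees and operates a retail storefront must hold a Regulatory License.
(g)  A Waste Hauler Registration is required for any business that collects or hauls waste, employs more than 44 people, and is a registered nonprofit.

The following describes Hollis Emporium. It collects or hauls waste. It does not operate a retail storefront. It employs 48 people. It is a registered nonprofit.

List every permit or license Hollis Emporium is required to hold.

(a) is a registered nonprofit (not: is a sole proprietorship); employees 48 > 39 → Sole Proprietor License not required.
(b) employees 48 ≤ 54 → exempt from Waste Hauler Permit.
(c) is a registered nonprofit (not: is a sole proprietorship) → Compliance License not required.
(d) collects or hauls waste; is a registered nonprofit; employees 48 < 82 → Operating Authorization required.
(e) collects or hauls waste; is a registered nonprofit; employees 48 ≥ 14 → Waste Hauler Permit required.
(f) employees 48 > 3; does not operate a retail storefront → Regulatory License not required.
(g) collects or hauls waste; employees 48 > 44; is a registered nonprofit → Waste Hauler Registration required.

Operating Authorization, Waste Hauler Registration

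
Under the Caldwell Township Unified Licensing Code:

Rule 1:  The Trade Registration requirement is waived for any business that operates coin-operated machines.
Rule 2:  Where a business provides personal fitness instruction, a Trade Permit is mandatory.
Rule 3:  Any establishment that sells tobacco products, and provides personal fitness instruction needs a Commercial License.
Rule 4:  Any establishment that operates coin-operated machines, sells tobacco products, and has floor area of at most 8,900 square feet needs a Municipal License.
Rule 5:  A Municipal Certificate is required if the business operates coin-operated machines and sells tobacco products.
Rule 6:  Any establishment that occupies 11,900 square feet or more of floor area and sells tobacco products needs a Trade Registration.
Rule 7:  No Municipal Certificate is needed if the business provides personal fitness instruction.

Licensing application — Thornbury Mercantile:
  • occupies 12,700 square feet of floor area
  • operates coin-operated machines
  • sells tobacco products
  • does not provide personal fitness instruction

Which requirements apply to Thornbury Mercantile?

Rule 1: operates coin-operated machines → exempt from Trade Registration.
Rule 2: does not provide personal fitness instruction → Trade Permit not required.
Rule 3: sells tobacco products; does not provide personal fitness instruction → Commercial License not required.
Rule 4: operates coin-operated machines; sells tobacco products; floor area 12,700 square feet > 8,900 square feet → Municipal License not required.
Rule 5: operates coin-operated machines; sells tobacco products → Municipal Certificate required.
Rule 6: floor area 12,700 square feet ≥ 11,900 square feet; sells tobacco products → Trade Registration required.
Rule 7: does not provide personal fitness instruction → Municipal Certificate exemption does not apply.

Municipal Certificate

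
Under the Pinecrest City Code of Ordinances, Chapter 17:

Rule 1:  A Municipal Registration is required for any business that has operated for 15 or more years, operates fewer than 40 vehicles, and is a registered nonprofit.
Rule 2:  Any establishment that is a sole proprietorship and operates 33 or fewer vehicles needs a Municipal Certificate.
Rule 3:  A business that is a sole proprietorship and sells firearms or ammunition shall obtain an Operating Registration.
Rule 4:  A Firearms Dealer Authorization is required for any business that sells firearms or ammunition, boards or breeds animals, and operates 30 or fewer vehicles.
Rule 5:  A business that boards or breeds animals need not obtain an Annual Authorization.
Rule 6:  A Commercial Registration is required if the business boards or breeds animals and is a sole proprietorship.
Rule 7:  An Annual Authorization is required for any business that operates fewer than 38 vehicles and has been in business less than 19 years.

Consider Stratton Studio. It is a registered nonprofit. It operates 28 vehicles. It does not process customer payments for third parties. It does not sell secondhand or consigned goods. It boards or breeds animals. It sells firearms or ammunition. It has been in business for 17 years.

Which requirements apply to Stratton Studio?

Firearms Dealer Authorization, Municipal Registration

Rule 1: years in business 17 ≥ 15; vehicles 28 < 40; is a registered nonprofit → Municipal Registration required.
Rule 2: is a registered nonprofit (not: is a sole proprietorship); vehicles 28 ≤ 33 → Municipal Certificate not required.
Rule 3: is a registered nonprofit (not: is a sole proprietorship); sells firearms or ammunition → Operating Registration not required.
Rule 4: sells firearms or ammunition; boards or breeds animals; vehicles 28 ≤ 30 → Firearms Dealer Authorization required.
Rule 5: boards or breeds animals → exempt from Annual Authorization.
Rule 6: boards or breeds animals; is a registered nonprofit (not: is a sole proprietorship) → Commercial Registration not required.
Rule 7: vehicles 28 < 38; years in business 17 < 19 → Annual Authorization required.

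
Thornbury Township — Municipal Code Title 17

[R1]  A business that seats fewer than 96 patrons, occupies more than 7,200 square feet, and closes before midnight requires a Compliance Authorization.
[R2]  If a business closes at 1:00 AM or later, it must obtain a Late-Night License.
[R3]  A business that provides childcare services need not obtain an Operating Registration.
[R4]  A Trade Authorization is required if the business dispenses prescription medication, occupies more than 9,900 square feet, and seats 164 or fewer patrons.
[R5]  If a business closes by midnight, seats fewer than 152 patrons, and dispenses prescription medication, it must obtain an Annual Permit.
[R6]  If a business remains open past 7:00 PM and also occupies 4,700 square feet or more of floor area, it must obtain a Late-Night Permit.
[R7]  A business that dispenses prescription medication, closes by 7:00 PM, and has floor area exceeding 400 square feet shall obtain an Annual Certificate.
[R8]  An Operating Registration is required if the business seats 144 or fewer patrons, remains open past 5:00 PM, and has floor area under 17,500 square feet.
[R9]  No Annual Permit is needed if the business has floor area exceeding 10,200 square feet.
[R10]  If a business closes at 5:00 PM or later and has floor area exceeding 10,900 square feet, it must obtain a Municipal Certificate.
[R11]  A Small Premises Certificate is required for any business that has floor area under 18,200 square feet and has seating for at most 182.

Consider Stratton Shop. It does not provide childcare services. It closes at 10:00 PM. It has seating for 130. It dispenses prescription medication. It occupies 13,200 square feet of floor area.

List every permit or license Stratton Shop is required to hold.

[R1] seating 130 ≥ 96; floor area 13,200 square feet > 7,200 square feet; closes 10:00 PM, at/before midnight → Compliance Authorization not required.
[R2] closes 10:00 PM, at/before 1:00 AM → Late-Night License not required.
[R3] does not provide childcare services → Operating Registration exemption does not apply.
[R4] dispenses prescription medication; floor area 13,200 square feet > 9,900 square feet; seating 130 ≤ 164 → Trade Authorization required.
[R5] closes 10:00 PM, at/before midnight; seating 130 < 152; dispenses prescription medication → Annual Permit required.
[R6] closes 10:00 PM, after 7:00 PM; floor area 13,200 square feet ≥ 4,700 square feet → Late-Night Permit required.
[R7] dispenses prescription medication; closes 10:00 PM, after 7:00 PM; floor area 13,200 square feet > 400 square feet → Annual Certificate not required.
[R8] seating 130 ≤ 144; closes 10:00 PM, after 5:00 PM; floor area 13,200 square feet < 17,500 square feet → Operating Registration required.
[R9] floor area 13,200 square feet > 10,200 square feet → exempt from Annual Permit.
[R10] closes 10:00 PM, after 5:00 PM; floor area 13,200 square feet > 10,900 square feet → Municipal Certificate required.
[R11] floor area 13,200 square feet < 18,200 square feet; seating 130 ≤ 182 → Small Premises Certificate required.

Late-Night Permit, Municipal Certificate, Operating Registration, Small Premises Certificate, Trade Authorization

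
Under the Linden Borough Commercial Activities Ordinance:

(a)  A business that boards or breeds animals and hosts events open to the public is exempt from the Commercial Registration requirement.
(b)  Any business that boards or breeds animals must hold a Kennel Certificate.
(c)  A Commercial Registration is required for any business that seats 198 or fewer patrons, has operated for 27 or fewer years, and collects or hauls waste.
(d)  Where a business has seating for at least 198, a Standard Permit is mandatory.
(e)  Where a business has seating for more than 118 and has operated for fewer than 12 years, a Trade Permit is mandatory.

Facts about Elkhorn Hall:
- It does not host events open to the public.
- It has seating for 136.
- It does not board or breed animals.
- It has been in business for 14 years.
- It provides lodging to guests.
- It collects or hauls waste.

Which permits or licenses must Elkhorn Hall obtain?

Commercial Registration

(a) does not board or breed animals; does not host events open to the public → Commercial Registration exemption does not apply.
(b) does not board or breed animals → Kennel Certificate not required.
(c) seating 136 ≤ 198; years in business 14 ≤ 27; collects or hauls waste → Commercial Registration required.
(d) seating 136 < 198 → Standard Permit not required.
(e) seating 136 > 118; years in business 14 ≥ 12 → Trade Permit not required.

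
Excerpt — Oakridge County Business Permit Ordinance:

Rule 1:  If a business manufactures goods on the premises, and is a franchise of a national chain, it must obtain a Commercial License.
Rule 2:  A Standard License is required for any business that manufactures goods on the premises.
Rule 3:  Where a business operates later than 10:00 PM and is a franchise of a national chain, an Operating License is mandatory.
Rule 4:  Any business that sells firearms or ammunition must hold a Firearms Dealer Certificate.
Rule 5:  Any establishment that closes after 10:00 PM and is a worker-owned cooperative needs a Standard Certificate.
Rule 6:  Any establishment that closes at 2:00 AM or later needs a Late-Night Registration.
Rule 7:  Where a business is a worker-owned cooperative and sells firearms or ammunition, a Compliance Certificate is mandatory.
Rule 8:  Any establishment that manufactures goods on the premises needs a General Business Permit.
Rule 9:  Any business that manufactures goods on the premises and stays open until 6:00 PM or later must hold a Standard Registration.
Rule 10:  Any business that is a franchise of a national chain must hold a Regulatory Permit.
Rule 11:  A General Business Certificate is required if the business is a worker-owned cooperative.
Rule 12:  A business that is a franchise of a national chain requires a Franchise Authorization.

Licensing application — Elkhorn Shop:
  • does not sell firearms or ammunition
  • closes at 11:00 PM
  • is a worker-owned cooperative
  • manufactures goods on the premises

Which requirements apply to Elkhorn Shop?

Rule 1: manufactures goods on the premises; is a worker-owned cooperative (not: is a franchise of a national chain) → Commercial License not required.
Rule 2: manufactures goods on the premises → Standard License required.
Rule 3: closes 11:00 PM, after 10:00 PM; is a worker-owned cooperative (not: is a franchise of a national chain) → Operating License not required.
Rule 4: does not sell firearms or ammunition → Firearms Dealer Certificate not required.
Rule 5: closes 11:00 PM, after 10:00 PM; is a worker-owned cooperative → Standard Certificate required.
Rule 6: closes 11:00 PM, at/before 2:00 AM → Late-Night Registration not required.
Rule 7: is a worker-owned cooperative; does not sell firearms or ammunition → Compliance Certificate not required.
Rule 8: manufactures goods on the premises → General Business Permit required.
Rule 9: manufactures goods on the premises; closes 11:00 PM, after 6:00 PM → Standard Registration required.
Rule 10: is a worker-owned cooperative (not: is a franchise of a national chain) → Regulatory Permit not required.
Rule 11: is a worker-owned cooperative → General Business Certificate required.
Rule 12: is a worker-owned cooperative (not: is a franchise of a national chain) → Franchise Authorization not required.

General Business Certificate, General Business Permit, Standard Certificate, Standard License, Standard Registration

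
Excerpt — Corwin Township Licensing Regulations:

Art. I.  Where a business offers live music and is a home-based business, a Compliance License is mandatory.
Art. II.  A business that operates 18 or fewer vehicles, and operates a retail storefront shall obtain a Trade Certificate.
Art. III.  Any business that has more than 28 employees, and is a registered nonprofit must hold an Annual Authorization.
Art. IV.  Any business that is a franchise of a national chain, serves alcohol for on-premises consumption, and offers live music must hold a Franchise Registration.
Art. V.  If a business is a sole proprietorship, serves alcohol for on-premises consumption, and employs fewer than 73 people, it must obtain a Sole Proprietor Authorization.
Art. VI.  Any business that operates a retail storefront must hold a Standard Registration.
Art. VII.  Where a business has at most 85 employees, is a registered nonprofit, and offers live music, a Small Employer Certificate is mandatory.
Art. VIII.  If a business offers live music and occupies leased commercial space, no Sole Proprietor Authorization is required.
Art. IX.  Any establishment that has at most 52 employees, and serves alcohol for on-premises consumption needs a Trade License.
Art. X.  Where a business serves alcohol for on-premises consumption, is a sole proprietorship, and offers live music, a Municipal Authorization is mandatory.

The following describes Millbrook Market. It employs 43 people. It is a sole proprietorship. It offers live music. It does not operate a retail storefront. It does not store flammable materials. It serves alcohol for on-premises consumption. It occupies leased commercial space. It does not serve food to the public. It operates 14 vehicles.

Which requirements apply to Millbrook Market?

Art. I. offers live music; occupies leased commercial space (not: is a home-based business) → Compliance License not required.
Art. II. vehicles 14 ≤ 18; does not operate a retail storefront → Trade Certificate not required.
Art. III. employees 43 > 28; is a sole proprietorship (not: is a registered nonprofit) → Annual Authorization not required.
Art. IV. is a sole proprietorship (not: is a franchise of a national chain); serves alcohol for on-premises consumption; offers live music → Franchise Registration not required.
Art. V. is a sole proprietorship; serves alcohol for on-premises consumption; employees 43 < 73 → Sole Proprietor Authorization required.
Art. VI. does not operate a retail storefront → Standard Registration not required.
Art. VII. employees 43 ≤ 85; is a sole proprietorship (not: is a registered nonprofit); offers live music → Small Employer Certificate not required.
Art. VIII. offers live music; occupies leased commercial space → exempt from Sole Proprietor Authorization.
Art. IX. employees 43 ≤ 52; serves alcohol for on-premises consumption → Trade License required.
Art. X. serves alcohol for on-premises consumption; is a sole proprietorship; offers live music → Municipal Authorization required.

Municipal Authorization, Trade License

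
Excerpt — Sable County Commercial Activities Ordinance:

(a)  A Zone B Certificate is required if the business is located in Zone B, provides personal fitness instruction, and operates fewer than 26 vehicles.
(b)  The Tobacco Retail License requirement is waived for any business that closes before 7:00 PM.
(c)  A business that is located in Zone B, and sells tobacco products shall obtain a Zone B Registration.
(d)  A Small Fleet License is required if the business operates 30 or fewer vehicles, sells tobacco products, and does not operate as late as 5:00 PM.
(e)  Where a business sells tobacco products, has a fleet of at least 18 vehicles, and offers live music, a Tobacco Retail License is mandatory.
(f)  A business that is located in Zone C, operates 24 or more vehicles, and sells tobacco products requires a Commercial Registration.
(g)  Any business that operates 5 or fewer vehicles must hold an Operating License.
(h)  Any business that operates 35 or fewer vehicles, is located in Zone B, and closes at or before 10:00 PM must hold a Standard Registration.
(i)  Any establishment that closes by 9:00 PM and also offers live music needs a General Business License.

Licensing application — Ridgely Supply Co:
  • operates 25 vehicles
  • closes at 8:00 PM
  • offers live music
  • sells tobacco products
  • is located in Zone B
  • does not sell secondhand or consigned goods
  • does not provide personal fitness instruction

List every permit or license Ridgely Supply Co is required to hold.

General Business License, Standard Registration, Tobacco Retail License, Zone B Registration

(a) is located in Zone B; does not provide personal fitness instruction; vehicles 25 < 26 → Zone B Certificate not required.
(b) closes 8:00 PM, after 7:00 PM → Tobacco Retail License exemption does not apply.
(c) is located in Zone B; sells tobacco products → Zone B Registration required.
(d) vehicles 25 ≤ 30; sells tobacco products; closes 8:00 PM, after 5:00 PM → Small Fleet License not required.
(e) sells tobacco products; vehicles 25 ≥ 18; offers live music → Tobacco Retail License required.
(f) is located in Zone B (not: is located in Zone C); vehicles 25 ≥ 24; sells tobacco products → Commercial Registration not required.
(g) vehicles 25 > 5 → Operating License not required.
(h) vehicles 25 ≤ 35; is located in Zone B; closes 8:00 PM, at/before 10:00 PM → Standard Registration required.
(i) closes 8:00 PM, at/before 9:00 PM; offers live music → General Business License required.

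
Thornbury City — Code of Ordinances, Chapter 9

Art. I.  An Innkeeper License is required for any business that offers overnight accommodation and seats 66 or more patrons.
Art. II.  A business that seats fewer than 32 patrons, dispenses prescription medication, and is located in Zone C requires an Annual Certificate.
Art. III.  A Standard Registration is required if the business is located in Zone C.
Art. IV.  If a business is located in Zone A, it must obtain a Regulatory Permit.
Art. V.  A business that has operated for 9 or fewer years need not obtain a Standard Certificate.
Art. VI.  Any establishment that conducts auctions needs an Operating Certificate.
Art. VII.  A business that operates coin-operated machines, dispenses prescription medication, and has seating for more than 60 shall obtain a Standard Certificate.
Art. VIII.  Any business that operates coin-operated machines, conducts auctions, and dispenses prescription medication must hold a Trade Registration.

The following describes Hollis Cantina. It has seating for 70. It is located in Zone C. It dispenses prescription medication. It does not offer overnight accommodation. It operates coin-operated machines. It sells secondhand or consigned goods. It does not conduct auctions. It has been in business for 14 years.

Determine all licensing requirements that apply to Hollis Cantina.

Art. I. does not offer overnight accommodation; seating 70 ≥ 66 → Innkeeper License not required.
Art. II. seating 70 ≥ 32; dispenses prescription medication; is located in Zone C → Annual Certificate not required.
Art. III. is located in Zone C → Standard Registration required.
Art. IV. is located in Zone C (not: is located in Zone A) → Regulatory Permit not required.
Art. V. years in business 14 > 9 → Standard Certificate exemption does not apply.
Art. VI. does not conduct auctions → Operating Certificate not required.
Art. VII. operates coin-operated machines; dispenses prescription medication; seating 70 > 60 → Standard Certificate required.
Art. VIII. operates coin-operated machines; does not conduct auctions; dispenses prescription medication → Trade Registration not required.

Standard Certificate, Standard Registration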